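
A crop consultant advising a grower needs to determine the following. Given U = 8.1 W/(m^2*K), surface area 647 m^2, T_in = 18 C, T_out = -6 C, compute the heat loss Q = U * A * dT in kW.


dT = 18 - (-6) = 24 K
Q = U * A * dT
  = 8.1 * 647 * 24
  = 125776.80 W = 125.78 kW


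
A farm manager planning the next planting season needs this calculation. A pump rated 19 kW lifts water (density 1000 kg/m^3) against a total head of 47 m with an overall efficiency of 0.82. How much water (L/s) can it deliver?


Q = (P * 1000 * eta) / (rho * g * H)
  = (19 * 1000 * 0.82) / (1000 * 9.81 * 47)
  = 15580 / 461070
  = 0.03379 m^3/s = 33.79 L/s


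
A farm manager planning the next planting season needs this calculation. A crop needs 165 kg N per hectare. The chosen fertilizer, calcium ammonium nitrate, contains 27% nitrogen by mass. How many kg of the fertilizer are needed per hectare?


Rate = N_required / (N_content / 100)
     = 165 / (27 / 100)
     = 165 / 0.27
     = 611.11 kg/ha


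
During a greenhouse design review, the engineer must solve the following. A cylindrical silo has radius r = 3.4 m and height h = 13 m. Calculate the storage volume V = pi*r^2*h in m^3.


V = pi * r^2 * h
  = pi * 3.4^2 * 13
  = pi * 11.56 * 13
  = 472.12 m^3


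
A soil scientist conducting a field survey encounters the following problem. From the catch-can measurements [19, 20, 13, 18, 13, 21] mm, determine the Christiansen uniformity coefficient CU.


xbar = 104 / 6 = 17.333
sum|xi - xbar| = 17.333
CU = 100 * (1 - 17.333 / (6 * 17.333))
   = 100 * (1 - 0.1667)
   = 83.33%


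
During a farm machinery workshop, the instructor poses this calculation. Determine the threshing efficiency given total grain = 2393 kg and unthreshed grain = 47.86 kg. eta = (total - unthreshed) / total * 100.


eta = (total - unthreshed) / total * 100
    = (2393 - 47.86) / 2393 * 100
    = 2345.14 / 2393 * 100
    = 98%


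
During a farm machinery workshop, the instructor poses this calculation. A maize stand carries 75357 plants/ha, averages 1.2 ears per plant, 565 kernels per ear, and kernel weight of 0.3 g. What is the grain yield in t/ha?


Y = density * ears * kernels * kw
  = 75357 * 1.2 * 565 * 0.3 g/ha
  = 15327613.80 g/ha
  = 15327.61 kg/ha = 15.33 t/ha


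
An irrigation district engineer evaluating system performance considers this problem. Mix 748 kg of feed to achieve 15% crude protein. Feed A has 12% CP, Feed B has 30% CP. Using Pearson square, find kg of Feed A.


parts_A = CP_b - target = 30 - 15 = 15
parts_B = target - CP_a = 15 - 12 = 3
total_parts = 15 + 3 = 18
Feed A = 748 * 15 / 18 = 623.33 kg
Feed B = 748 * 3 / 18 = 124.67 kg

623.33 kg


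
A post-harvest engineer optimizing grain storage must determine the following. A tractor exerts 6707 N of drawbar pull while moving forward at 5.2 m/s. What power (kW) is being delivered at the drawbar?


P = F * v / 1000
  = 6707 * 5.2 / 1000
  = 34876.40 / 1000
  = 34.88 kW


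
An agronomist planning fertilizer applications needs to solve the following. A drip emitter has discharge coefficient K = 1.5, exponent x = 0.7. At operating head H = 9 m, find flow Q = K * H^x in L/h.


Q = K * H^x
  = 1.5 * 9^0.7
  = 1.5 * 4.6555
  = 6.98 L/h


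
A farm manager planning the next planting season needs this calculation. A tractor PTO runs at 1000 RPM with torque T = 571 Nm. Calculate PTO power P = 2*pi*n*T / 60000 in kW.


P = 2*pi*n*T / 60000
  = 2*pi * 1000 * 571 / 60000
  = 3587698.81 / 60000
  = 59.79 kW


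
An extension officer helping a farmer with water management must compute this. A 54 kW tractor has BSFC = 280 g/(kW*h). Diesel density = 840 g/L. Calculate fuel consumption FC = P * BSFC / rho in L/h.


FC = P * BSFC / rho_fuel
   = 54 * 280 / 840
   = 15120 / 840
   = 18 L/h


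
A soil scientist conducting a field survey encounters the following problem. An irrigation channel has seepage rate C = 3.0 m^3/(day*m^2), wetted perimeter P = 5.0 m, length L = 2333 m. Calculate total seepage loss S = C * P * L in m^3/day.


S = C * P * L
  = 3.0 * 5.0 * 2333
  = 34995 m^3/day


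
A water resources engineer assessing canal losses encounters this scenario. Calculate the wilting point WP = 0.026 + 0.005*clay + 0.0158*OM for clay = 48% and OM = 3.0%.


WP = 0.026 + 0.005*48 + 0.0158*3.0
   = 0.026 + 0.2400 + 0.0474
   = 0.3134


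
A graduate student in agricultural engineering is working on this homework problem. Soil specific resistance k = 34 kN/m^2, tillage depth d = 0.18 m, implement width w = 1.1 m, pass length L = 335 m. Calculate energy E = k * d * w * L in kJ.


E = k * d * w * L
  = 34 * 0.18 * 1.1 * 335
  = 2255.22 kJ


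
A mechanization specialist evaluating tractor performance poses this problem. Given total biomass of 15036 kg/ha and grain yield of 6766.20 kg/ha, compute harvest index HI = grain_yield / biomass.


HI = grain_yield / biomass
   = 6766.20 / 15036
   = 0.45


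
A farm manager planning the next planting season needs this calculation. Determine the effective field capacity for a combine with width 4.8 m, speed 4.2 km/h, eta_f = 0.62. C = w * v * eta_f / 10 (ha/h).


C = w * v * eta_f / 10
  = 4.8 * 4.2 * 0.62 / 10
  = 12.50 / 10
  = 1.25 ha/h


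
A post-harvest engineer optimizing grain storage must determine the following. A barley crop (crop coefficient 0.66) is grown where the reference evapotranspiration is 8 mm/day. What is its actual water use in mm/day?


ETc = Kc * ET0
    = 0.66 * 8
    = 5.28 mm/day


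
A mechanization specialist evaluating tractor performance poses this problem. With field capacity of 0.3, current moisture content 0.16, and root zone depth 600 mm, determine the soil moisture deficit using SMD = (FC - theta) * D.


SMD = (FC - theta) * D
    = (0.3 - 0.16) * 600
    = 0.140 * 600
    = 84 mm


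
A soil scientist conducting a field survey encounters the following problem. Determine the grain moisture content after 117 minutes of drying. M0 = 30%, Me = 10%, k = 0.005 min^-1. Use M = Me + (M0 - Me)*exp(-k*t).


M = Me + (M0 - Me) * e^(-k*t)
  = 10 + (30 - 10) * e^(-0.005*117)
  = 10 + 20 * e^(-0.585)
  = 10 + 20 * 0.55711
  = 10 + 11.1421
  = 21.14%


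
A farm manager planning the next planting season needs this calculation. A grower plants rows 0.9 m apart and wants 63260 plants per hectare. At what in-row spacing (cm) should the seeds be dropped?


spacing = 10000 / (row_sp * density)
        = 10000 / (0.9 * 63260)
        = 10000 / 56934
        = 0.17564 m = 17.56 cm


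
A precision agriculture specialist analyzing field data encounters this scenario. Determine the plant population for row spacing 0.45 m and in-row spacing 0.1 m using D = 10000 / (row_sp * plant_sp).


D = 10000 / (row_sp * plant_sp)
  = 10000 / (0.45 * 0.1)
  = 10000 / 0.0450
  = 222222.22 plants/ha


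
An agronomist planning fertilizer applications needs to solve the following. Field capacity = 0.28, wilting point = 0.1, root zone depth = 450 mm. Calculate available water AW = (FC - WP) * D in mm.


AW = (FC - WP) * D
   = (0.28 - 0.1) * 450
   = 0.18 * 450
   = 81 mm


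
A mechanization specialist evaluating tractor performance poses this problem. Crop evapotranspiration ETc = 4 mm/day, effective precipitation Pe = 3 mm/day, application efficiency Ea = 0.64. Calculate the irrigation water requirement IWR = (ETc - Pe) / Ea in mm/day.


IWR = (ETc - Pe) / Ea
    = (4 - 3) / 0.64
    = 1 / 0.64
    = 1.56 mm/day


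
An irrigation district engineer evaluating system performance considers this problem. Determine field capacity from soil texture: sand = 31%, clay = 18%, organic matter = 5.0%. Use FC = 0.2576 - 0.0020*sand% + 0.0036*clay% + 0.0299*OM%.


FC = 0.2576 - 0.0020*31 + 0.0036*18 + 0.0299*5.0
   = 0.2576 - 0.0620 + 0.0648 + 0.1495
   = 0.4099


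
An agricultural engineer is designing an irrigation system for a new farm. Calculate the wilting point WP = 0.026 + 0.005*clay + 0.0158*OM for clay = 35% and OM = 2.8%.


WP = 0.026 + 0.005*35 + 0.0158*2.8
   = 0.026 + 0.1750 + 0.0442
   = 0.2452


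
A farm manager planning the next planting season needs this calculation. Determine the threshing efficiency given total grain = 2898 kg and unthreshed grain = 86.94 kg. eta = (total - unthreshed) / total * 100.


eta = (total - unthreshed) / total * 100
    = (2898 - 86.94) / 2898 * 100
    = 2811.06 / 2898 * 100
    = 97%


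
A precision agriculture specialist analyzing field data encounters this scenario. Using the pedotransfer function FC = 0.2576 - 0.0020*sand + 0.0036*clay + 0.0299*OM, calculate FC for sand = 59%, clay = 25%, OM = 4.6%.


FC = 0.2576 - 0.0020*59 + 0.0036*25 + 0.0299*4.6
   = 0.2576 - 0.1180 + 0.0900 + 0.1375
   = 0.3671


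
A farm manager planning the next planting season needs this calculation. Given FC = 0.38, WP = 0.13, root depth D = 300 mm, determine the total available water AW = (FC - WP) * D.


AW = (FC - WP) * D
   = (0.38 - 0.13) * 300
   = 0.25 * 300
   = 75 mm


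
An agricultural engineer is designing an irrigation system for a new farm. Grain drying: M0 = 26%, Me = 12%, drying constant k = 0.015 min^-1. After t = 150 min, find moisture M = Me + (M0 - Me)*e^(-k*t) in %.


M = Me + (M0 - Me) * e^(-k*t)
  = 12 + (26 - 12) * e^(-0.015*150)
  = 12 + 14 * e^(-2.250)
  = 12 + 14 * 0.10540
  = 12 + 1.4756
  = 13.48%


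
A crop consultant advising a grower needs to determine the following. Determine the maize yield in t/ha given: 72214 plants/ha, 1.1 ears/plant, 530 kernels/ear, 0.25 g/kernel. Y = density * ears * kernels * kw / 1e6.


Y = density * ears * kernels * kw
  = 72214 * 1.1 * 530 * 0.25 g/ha
  = 10525190.50 g/ha
  = 10525.19 kg/ha = 10.53 t/ha


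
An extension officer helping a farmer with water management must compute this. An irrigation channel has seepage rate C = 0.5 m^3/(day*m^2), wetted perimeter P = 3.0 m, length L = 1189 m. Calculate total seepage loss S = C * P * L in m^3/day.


S = C * P * L
  = 0.5 * 3.0 * 1189
  = 1783.50 m^3/day


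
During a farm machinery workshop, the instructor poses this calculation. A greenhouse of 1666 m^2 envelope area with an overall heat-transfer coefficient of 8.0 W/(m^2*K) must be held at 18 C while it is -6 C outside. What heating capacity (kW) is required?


dT = 18 - (-6) = 24 K
Q = U * A * dT
  = 8.0 * 1666 * 24
  = 319872 W = 319.87 kW


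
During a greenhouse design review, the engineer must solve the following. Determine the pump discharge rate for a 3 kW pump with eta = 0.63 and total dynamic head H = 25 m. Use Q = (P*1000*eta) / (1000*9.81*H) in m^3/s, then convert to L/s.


Q = (P * 1000 * eta) / (rho * g * H)
  = (3 * 1000 * 0.63) / (1000 * 9.81 * 25)
  = 1890 / 245250
  = 0.00771 m^3/s = 7.71 L/s


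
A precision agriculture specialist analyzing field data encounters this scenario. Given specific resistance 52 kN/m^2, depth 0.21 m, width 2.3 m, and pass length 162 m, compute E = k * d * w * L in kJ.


E = k * d * w * L
  = 52 * 0.21 * 2.3 * 162
  = 4068.79 kJ


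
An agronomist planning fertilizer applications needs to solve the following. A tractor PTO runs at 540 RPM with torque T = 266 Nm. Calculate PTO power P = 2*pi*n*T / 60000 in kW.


P = 2*pi*n*T / 60000
  = 2*pi * 540 * 266 / 60000
  = 902516.74 / 60000
  = 15.04 kW


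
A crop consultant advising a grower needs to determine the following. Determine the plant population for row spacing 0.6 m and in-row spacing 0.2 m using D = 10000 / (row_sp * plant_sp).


D = 10000 / (row_sp * plant_sp)
  = 10000 / (0.6 * 0.2)
  = 10000 / 0.1200
  = 83333.33 plants/ha


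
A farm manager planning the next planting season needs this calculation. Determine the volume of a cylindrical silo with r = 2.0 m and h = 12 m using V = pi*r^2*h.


V = pi * r^2 * h
  = pi * 2.0^2 * 12
  = pi * 4 * 12
  = 150.80 m^3


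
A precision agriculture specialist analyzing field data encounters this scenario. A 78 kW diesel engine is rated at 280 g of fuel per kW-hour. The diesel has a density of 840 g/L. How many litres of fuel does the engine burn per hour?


FC = P * BSFC / rho_fuel
   = 78 * 280 / 840
   = 21840 / 840
   = 26 L/h


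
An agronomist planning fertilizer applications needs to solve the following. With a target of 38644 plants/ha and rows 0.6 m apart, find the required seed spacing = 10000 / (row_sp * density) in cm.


spacing = 10000 / (row_sp * density)
        = 10000 / (0.6 * 38644)
        = 10000 / 23186.40
        = 0.43129 m = 43.13 cm


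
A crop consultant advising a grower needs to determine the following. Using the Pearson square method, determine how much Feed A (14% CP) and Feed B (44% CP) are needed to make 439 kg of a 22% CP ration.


parts_A = CP_b - target = 44 - 22 = 22
parts_B = target - CP_a = 22 - 14 = 8
total_parts = 22 + 8 = 30
Feed A = 439 * 22 / 30 = 321.93 kg
Feed B = 439 * 8 / 30 = 117.07 kg

321.93 kg


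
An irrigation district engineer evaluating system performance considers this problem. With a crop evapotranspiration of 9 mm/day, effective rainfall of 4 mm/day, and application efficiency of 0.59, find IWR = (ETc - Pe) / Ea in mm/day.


IWR = (ETc - Pe) / Ea
    = (9 - 4) / 0.59
    = 5 / 0.59
    = 8.47 mm/day


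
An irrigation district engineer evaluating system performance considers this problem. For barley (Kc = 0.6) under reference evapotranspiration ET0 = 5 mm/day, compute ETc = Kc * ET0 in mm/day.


ETc = Kc * ET0
    = 0.6 * 5
    = 3 mm/day


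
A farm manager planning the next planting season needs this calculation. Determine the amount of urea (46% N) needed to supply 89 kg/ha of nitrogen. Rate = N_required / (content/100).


Rate = N_required / (N_content / 100)
     = 89 / (46 / 100)
     = 89 / 0.46
     = 193.48 kg/ha


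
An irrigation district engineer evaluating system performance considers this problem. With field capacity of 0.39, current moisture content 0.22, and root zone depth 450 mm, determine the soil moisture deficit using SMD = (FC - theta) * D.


SMD = (FC - theta) * D
    = (0.39 - 0.22) * 450
    = 0.170 * 450
    = 76.50 mm


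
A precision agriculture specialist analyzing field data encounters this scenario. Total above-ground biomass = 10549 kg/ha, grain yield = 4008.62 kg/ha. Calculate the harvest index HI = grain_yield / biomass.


HI = grain_yield / biomass
   = 4008.62 / 10549
   = 0.38


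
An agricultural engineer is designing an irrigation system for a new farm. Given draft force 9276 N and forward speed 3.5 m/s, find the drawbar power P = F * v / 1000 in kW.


P = F * v / 1000
  = 9276 * 3.5 / 1000
  = 32466 / 1000
  = 32.47 kW


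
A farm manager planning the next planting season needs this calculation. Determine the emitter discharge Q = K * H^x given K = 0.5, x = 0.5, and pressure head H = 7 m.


Q = K * H^x
  = 0.5 * 7^0.5
  = 0.5 * 2.6458
  = 1.32 L/h


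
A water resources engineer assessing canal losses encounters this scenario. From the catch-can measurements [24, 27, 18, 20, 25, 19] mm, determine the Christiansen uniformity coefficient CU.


xbar = 133 / 6 = 22.167
sum|xi - xbar| = 19
CU = 100 * (1 - 19 / (6 * 22.167))
   = 100 * (1 - 0.1429)
   = 85.71%


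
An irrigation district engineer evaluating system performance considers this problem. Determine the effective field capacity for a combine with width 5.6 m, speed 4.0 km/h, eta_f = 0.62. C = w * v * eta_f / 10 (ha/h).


C = w * v * eta_f / 10
  = 5.6 * 4.0 * 0.62 / 10
  = 13.89 / 10
  = 1.39 ha/h


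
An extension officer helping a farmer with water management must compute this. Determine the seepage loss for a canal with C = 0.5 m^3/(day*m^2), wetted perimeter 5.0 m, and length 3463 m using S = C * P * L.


S = C * P * L
  = 0.5 * 5.0 * 3463
  = 8657.50 m^3/day


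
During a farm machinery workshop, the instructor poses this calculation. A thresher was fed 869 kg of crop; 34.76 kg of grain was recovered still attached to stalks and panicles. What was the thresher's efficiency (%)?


eta = (total - unthreshed) / total * 100
    = (869 - 34.76) / 869 * 100
    = 834.24 / 869 * 100
    = 96%


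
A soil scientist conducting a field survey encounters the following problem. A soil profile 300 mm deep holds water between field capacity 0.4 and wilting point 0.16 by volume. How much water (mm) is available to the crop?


AW = (FC - WP) * D
   = (0.4 - 0.16) * 300
   = 0.24 * 300
   = 72 mm


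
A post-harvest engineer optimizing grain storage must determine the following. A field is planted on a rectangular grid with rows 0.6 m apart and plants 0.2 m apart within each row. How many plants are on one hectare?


D = 10000 / (row_sp * plant_sp)
  = 10000 / (0.6 * 0.2)
  = 10000 / 0.1200
  = 83333.33 plants/ha


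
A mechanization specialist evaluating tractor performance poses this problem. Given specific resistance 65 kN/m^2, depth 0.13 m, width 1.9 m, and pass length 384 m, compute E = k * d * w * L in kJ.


E = k * d * w * L
  = 65 * 0.13 * 1.9 * 384
  = 6165.12 kJ


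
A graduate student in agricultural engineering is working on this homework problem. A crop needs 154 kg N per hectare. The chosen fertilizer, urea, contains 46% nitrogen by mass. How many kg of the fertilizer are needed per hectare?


Rate = N_required / (N_content / 100)
     = 154 / (46 / 100)
     = 154 / 0.46
     = 334.78 kg/ha


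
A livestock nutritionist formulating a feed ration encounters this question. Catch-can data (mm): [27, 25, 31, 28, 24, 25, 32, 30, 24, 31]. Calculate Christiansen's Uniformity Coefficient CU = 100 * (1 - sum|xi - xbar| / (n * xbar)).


xbar = 277 / 10 = 27.700
sum|xi - xbar| = 27
CU = 100 * (1 - 27 / (10 * 27.700))
   = 100 * (1 - 0.0975)
   = 90.25%


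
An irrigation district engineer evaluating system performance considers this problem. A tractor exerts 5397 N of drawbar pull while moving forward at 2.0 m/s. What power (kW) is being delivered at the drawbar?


P = F * v / 1000
  = 5397 * 2.0 / 1000
  = 10794 / 1000
  = 10.79 kW


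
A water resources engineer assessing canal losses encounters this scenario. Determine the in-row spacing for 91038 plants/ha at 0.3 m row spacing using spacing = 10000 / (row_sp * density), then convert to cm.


spacing = 10000 / (row_sp * density)
        = 10000 / (0.3 * 91038)
        = 10000 / 27311.40
        = 0.36615 m = 36.61 cm


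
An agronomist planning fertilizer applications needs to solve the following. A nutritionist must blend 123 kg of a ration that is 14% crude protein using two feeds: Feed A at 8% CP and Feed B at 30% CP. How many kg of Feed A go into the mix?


parts_A = CP_b - target = 30 - 14 = 16
parts_B = target - CP_a = 14 - 8 = 6
total_parts = 16 + 6 = 22
Feed A = 123 * 16 / 22 = 89.45 kg
Feed B = 123 * 6 / 22 = 33.55 kg

89.45 kg


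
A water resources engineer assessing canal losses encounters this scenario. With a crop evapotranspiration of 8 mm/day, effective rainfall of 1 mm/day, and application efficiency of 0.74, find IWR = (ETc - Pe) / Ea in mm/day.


IWR = (ETc - Pe) / Ea
    = (8 - 1) / 0.74
    = 7 / 0.74
    = 9.46 mm/day


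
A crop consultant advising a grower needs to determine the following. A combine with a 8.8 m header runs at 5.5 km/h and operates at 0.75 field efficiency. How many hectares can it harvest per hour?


C = w * v * eta_f / 10
  = 8.8 * 5.5 * 0.75 / 10
  = 36.30 / 10
  = 3.63 ha/h


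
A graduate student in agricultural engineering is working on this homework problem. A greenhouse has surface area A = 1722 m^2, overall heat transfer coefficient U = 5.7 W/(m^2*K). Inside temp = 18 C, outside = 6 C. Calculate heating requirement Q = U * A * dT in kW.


dT = 18 - (6) = 12 K
Q = U * A * dT
  = 5.7 * 1722 * 12
  = 117784.80 W = 117.78 kW


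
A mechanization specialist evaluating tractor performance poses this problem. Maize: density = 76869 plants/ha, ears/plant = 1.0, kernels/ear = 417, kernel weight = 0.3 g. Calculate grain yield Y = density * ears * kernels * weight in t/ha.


Y = density * ears * kernels * kw
  = 76869 * 1.0 * 417 * 0.3 g/ha
  = 9616311.90 g/ha
  = 9616.31 kg/ha = 9.62 t/ha


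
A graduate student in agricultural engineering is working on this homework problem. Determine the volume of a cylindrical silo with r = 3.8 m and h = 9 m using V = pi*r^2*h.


V = pi * r^2 * h
  = pi * 3.8^2 * 9
  = pi * 14.44 * 9
  = 408.28 m^3


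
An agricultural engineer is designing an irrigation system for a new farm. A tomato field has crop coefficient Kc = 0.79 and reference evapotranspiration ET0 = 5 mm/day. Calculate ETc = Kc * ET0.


ETc = Kc * ET0
    = 0.79 * 5
    = 3.95 mm/day


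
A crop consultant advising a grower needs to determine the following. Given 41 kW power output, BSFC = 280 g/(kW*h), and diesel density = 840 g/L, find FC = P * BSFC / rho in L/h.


FC = P * BSFC / rho_fuel
   = 41 * 280 / 840
   = 11480 / 840
   = 13.67 L/h


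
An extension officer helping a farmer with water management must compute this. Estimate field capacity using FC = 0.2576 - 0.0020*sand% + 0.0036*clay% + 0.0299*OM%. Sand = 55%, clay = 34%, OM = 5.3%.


FC = 0.2576 - 0.0020*55 + 0.0036*34 + 0.0299*5.3
   = 0.2576 - 0.1100 + 0.1224 + 0.1585
   = 0.4285


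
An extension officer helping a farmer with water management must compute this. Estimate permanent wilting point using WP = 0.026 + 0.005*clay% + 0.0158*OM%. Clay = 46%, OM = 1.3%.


WP = 0.026 + 0.005*46 + 0.0158*1.3
   = 0.026 + 0.2300 + 0.0205
   = 0.2765


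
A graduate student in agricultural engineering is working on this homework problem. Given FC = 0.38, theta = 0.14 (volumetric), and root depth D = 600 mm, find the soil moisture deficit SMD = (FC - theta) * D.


SMD = (FC - theta) * D
    = (0.38 - 0.14) * 600
    = 0.240 * 600
    = 144 mm


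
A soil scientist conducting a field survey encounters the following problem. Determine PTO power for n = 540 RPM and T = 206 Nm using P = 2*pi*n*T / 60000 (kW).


P = 2*pi*n*T / 60000
  = 2*pi * 540 * 206 / 60000
  = 698941.53 / 60000
  = 11.65 kW


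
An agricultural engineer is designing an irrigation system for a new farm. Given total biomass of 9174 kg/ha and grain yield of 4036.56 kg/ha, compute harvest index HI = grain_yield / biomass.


HI = grain_yield / biomass
   = 4036.56 / 9174
   = 0.44


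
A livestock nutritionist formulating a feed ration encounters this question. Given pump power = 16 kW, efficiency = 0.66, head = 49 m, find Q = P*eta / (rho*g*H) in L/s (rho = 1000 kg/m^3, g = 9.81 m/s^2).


Q = (P * 1000 * eta) / (rho * g * H)
  = (16 * 1000 * 0.66) / (1000 * 9.81 * 49)
  = 10560 / 480690
  = 0.02197 m^3/s = 21.97 L/s


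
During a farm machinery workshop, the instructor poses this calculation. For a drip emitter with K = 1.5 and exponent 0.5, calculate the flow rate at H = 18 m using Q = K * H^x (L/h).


Q = K * H^x
  = 1.5 * 18^0.5
  = 1.5 * 4.2426
  = 6.36 L/h


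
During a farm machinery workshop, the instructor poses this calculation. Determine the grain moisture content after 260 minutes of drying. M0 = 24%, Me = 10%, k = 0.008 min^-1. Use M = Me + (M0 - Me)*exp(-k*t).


M = Me + (M0 - Me) * e^(-k*t)
  = 10 + (24 - 10) * e^(-0.008*260)
  = 10 + 14 * e^(-2.080)
  = 10 + 14 * 0.12493
  = 10 + 1.7490
  = 11.75%


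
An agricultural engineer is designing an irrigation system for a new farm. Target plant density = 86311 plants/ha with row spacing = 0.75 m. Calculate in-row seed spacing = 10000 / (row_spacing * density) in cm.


spacing = 10000 / (row_sp * density)
        = 10000 / (0.75 * 86311)
        = 10000 / 64733.25
        = 0.15448 m = 15.45 cm


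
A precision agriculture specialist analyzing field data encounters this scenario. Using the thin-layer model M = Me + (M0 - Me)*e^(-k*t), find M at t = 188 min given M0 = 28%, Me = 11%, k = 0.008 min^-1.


M = Me + (M0 - Me) * e^(-k*t)
  = 11 + (28 - 11) * e^(-0.008*188)
  = 11 + 17 * e^(-1.504)
  = 11 + 17 * 0.22224
  = 11 + 3.7781
  = 14.78%


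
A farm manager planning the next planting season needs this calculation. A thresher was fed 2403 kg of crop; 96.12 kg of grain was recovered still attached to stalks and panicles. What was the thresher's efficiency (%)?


eta = (total - unthreshed) / total * 100
    = (2403 - 96.12) / 2403 * 100
    = 2306.88 / 2403 * 100
    = 96%


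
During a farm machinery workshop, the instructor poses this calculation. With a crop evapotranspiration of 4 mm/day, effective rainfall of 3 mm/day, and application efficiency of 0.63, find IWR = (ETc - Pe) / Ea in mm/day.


IWR = (ETc - Pe) / Ea
    = (4 - 3) / 0.63
    = 1 / 0.63
    = 1.59 mm/day


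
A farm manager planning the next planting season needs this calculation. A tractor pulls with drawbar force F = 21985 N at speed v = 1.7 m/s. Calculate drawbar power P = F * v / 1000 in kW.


P = F * v / 1000
  = 21985 * 1.7 / 1000
  = 37374.50 / 1000
  = 37.37 kW


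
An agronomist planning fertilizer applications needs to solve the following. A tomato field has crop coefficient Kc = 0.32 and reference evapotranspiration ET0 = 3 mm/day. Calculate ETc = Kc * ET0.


ETc = Kc * ET0
    = 0.32 * 3
    = 0.96 mm/day


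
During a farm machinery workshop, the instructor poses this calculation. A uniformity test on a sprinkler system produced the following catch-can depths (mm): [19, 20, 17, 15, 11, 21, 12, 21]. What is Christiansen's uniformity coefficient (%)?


xbar = 136 / 8 = 17
sum|xi - xbar| = 26
CU = 100 * (1 - 26 / (8 * 17))
   = 100 * (1 - 0.1912)
   = 80.88%


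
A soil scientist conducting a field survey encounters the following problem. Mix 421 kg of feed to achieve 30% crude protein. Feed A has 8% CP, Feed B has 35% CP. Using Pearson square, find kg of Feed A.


parts_A = CP_b - target = 35 - 30 = 5
parts_B = target - CP_a = 30 - 8 = 22
total_parts = 5 + 22 = 27
Feed A = 421 * 5 / 27 = 77.96 kg
Feed B = 421 * 22 / 27 = 343.04 kg

77.96 kg


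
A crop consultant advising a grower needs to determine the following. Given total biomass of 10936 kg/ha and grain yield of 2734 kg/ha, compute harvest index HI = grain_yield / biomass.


HI = grain_yield / biomass
   = 2734 / 10936
   = 0.25


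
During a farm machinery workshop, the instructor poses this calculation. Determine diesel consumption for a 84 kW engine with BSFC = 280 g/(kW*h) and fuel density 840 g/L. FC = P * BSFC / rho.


FC = P * BSFC / rho_fuel
   = 84 * 280 / 840
   = 23520 / 840
   = 28 L/h


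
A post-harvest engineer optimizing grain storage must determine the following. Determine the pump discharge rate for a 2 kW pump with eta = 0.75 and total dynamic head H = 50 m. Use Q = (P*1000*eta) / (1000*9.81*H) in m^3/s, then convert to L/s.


Q = (P * 1000 * eta) / (rho * g * H)
  = (2 * 1000 * 0.75) / (1000 * 9.81 * 50)
  = 1500 / 490500
  = 0.00306 m^3/s = 3.06 L/s


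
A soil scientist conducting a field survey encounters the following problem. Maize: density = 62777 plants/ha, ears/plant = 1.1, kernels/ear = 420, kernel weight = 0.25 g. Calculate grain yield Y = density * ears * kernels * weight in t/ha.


Y = density * ears * kernels * kw
  = 62777 * 1.1 * 420 * 0.25 g/ha
  = 7250743.50 g/ha
  = 7250.74 kg/ha = 7.25 t/ha


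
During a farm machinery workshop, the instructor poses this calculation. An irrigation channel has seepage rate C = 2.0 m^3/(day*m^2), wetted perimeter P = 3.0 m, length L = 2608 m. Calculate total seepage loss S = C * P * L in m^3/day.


S = C * P * L
  = 2.0 * 3.0 * 2608
  = 15648 m^3/day


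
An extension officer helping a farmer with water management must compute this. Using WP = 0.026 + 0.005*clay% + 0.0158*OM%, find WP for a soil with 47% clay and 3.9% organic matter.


WP = 0.026 + 0.005*47 + 0.0158*3.9
   = 0.026 + 0.2350 + 0.0616
   = 0.3226


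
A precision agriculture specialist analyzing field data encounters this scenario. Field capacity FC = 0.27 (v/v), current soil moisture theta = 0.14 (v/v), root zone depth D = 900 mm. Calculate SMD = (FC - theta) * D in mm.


SMD = (FC - theta) * D
    = (0.27 - 0.14) * 900
    = 0.130 * 900
    = 117 mm


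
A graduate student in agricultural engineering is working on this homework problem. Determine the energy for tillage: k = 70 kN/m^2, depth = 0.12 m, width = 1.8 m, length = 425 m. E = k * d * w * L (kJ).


E = k * d * w * L
  = 70 * 0.12 * 1.8 * 425
  = 6426 kJ


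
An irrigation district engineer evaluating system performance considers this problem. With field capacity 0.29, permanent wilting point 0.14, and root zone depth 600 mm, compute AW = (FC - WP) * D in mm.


AW = (FC - WP) * D
   = (0.29 - 0.14) * 600
   = 0.15 * 600
   = 90 mm


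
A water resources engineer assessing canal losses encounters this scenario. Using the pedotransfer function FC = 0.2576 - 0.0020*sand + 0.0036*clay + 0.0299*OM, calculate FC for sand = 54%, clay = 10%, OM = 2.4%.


FC = 0.2576 - 0.0020*54 + 0.0036*10 + 0.0299*2.4
   = 0.2576 - 0.1080 + 0.0360 + 0.0718
   = 0.2574


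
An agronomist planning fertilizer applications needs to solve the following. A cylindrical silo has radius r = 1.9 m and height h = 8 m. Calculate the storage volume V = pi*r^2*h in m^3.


V = pi * r^2 * h
  = pi * 1.9^2 * 8
  = pi * 3.61 * 8
  = 90.73 m^3


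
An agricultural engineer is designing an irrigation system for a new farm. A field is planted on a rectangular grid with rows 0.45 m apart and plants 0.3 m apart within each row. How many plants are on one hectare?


D = 10000 / (row_sp * plant_sp)
  = 10000 / (0.45 * 0.3)
  = 10000 / 0.1350
  = 74074.07 plants/ha


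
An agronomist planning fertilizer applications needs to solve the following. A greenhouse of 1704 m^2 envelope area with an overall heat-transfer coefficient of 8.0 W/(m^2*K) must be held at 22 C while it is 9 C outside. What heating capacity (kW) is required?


dT = 22 - (9) = 13 K
Q = U * A * dT
  = 8.0 * 1704 * 13
  = 177216 W = 177.22 kW


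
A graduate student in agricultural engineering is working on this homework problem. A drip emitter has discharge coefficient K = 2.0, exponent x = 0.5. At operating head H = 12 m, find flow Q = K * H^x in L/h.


Q = K * H^x
  = 2.0 * 12^0.5
  = 2.0 * 3.4641
  = 6.93 L/h


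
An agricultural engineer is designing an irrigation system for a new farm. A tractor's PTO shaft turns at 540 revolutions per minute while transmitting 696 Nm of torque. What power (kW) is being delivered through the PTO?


P = 2*pi*n*T / 60000
  = 2*pi * 540 * 696 / 60000
  = 2361472.37 / 60000
  = 39.36 kW


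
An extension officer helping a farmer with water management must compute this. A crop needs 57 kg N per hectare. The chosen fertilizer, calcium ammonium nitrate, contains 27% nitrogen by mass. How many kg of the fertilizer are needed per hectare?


Rate = N_required / (N_content / 100)
     = 57 / (27 / 100)
     = 57 / 0.27
     = 211.11 kg/ha


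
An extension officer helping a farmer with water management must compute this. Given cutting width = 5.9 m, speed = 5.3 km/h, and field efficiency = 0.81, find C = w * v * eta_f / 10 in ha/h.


C = w * v * eta_f / 10
  = 5.9 * 5.3 * 0.81 / 10
  = 25.33 / 10
  = 2.53 ha/h


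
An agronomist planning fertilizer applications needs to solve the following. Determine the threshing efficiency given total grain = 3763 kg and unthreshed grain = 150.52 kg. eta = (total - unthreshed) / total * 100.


eta = (total - unthreshed) / total * 100
    = (3763 - 150.52) / 3763 * 100
    = 3612.48 / 3763 * 100
    = 96%


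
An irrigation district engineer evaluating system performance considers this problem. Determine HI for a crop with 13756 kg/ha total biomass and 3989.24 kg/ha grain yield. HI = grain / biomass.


HI = grain_yield / biomass
   = 3989.24 / 13756
   = 0.29


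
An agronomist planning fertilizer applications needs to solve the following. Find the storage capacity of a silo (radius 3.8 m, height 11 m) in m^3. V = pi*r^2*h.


V = pi * r^2 * h
  = pi * 3.8^2 * 11
  = pi * 14.44 * 11
  = 499.01 m^3


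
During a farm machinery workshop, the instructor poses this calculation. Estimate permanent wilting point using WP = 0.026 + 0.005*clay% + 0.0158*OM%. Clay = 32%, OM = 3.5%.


WP = 0.026 + 0.005*32 + 0.0158*3.5
   = 0.026 + 0.1600 + 0.0553
   = 0.2413


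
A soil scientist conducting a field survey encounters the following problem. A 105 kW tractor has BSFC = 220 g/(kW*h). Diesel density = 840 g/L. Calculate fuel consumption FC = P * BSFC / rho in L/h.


FC = P * BSFC / rho_fuel
   = 105 * 220 / 840
   = 23100 / 840
   = 27.50 L/h


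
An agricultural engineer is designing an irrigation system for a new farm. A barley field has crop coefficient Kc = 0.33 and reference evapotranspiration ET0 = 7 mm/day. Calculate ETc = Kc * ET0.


ETc = Kc * ET0
    = 0.33 * 7
    = 2.31 mm/day


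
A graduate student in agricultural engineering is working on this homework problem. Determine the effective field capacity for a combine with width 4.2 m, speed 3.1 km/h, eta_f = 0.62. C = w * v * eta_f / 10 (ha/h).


C = w * v * eta_f / 10
  = 4.2 * 3.1 * 0.62 / 10
  = 8.07 / 10
  = 0.81 ha/h


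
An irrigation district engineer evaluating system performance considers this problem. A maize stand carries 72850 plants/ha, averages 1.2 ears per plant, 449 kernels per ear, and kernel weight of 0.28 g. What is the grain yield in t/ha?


Y = density * ears * kernels * kw
  = 72850 * 1.2 * 449 * 0.28 g/ha
  = 10990442.40 g/ha
  = 10990.44 kg/ha = 10.99 t/ha


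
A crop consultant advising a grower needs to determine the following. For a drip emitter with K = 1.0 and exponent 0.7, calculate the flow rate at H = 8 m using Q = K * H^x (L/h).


Q = K * H^x
  = 1.0 * 8^0.7
  = 1.0 * 4.2871
  = 4.29 L/h


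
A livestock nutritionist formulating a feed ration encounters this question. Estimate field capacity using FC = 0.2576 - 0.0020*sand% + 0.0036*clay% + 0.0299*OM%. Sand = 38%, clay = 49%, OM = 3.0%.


FC = 0.2576 - 0.0020*38 + 0.0036*49 + 0.0299*3.0
   = 0.2576 - 0.0760 + 0.1764 + 0.0897
   = 0.4477


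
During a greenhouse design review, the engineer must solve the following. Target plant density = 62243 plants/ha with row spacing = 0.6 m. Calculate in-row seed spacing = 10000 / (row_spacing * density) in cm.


spacing = 10000 / (row_sp * density)
        = 10000 / (0.6 * 62243)
        = 10000 / 37345.80
        = 0.26777 m = 26.78 cm


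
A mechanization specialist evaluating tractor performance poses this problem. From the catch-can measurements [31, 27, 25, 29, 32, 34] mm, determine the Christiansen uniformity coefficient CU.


xbar = 178 / 6 = 29.667
sum|xi - xbar| = 16
CU = 100 * (1 - 16 / (6 * 29.667))
   = 100 * (1 - 0.0899)
   = 91.01%


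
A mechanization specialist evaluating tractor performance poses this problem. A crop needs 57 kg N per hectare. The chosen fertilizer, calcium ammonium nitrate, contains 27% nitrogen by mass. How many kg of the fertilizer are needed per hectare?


Rate = N_required / (N_content / 100)
     = 57 / (27 / 100)
     = 57 / 0.27
     = 211.11 kg/ha


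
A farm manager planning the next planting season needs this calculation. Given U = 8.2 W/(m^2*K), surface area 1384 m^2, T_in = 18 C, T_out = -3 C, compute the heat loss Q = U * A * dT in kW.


dT = 18 - (-3) = 21 K
Q = U * A * dT
  = 8.2 * 1384 * 21
  = 238324.80 W = 238.32 kW


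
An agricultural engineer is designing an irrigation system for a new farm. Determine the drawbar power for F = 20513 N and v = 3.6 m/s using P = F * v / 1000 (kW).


P = F * v / 1000
  = 20513 * 3.6 / 1000
  = 73846.80 / 1000
  = 73.85 kW


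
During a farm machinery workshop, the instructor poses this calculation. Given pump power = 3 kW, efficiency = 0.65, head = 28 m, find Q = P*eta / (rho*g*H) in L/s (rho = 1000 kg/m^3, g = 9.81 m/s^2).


Q = (P * 1000 * eta) / (rho * g * H)
  = (3 * 1000 * 0.65) / (1000 * 9.81 * 28)
  = 1950 / 274680
  = 0.00710 m^3/s = 7.10 L/s


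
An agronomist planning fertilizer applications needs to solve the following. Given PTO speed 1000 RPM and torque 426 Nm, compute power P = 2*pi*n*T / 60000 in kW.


P = 2*pi*n*T / 60000
  = 2*pi * 1000 * 426 / 60000
  = 2676636.94 / 60000
  = 44.61 kW


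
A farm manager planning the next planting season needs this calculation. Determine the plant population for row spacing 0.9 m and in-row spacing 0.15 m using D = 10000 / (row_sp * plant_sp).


D = 10000 / (row_sp * plant_sp)
  = 10000 / (0.9 * 0.15)
  = 10000 / 0.1350
  = 74074.07 plants/ha


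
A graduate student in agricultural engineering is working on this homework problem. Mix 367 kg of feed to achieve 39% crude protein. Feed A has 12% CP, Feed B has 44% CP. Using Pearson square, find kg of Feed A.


parts_A = CP_b - target = 44 - 39 = 5
parts_B = target - CP_a = 39 - 12 = 27
total_parts = 5 + 27 = 32
Feed A = 367 * 5 / 32 = 57.34 kg
Feed B = 367 * 27 / 32 = 309.66 kg

57.34 kg


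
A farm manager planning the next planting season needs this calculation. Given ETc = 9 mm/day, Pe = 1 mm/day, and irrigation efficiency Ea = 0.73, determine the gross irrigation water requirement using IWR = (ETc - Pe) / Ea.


IWR = (ETc - Pe) / Ea
    = (9 - 1) / 0.73
    = 8 / 0.73
    = 10.96 mm/day


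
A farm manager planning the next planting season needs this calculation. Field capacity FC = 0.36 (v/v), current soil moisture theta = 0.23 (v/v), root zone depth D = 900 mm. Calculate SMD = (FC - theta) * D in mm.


SMD = (FC - theta) * D
    = (0.36 - 0.23) * 900
    = 0.130 * 900
    = 117 mm


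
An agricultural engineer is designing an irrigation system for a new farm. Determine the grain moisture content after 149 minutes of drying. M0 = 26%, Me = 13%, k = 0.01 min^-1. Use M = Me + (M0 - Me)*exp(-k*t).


M = Me + (M0 - Me) * e^(-k*t)
  = 13 + (26 - 13) * e^(-0.01*149)
  = 13 + 13 * e^(-1.490)
  = 13 + 13 * 0.22537
  = 13 + 2.9298
  = 15.93%


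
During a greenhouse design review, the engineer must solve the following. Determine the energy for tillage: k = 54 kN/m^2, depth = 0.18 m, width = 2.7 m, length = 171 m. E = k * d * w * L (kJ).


E = k * d * w * L
  = 54 * 0.18 * 2.7 * 171
  = 4487.72 kJ


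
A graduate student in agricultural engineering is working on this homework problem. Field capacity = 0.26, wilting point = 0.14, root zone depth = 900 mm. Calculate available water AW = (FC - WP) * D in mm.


AW = (FC - WP) * D
   = (0.26 - 0.14) * 900
   = 0.12 * 900
   = 108 mm


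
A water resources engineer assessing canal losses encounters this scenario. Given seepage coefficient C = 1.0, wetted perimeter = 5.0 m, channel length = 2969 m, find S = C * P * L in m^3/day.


S = C * P * L
  = 1.0 * 5.0 * 2969
  = 14845 m^3/day


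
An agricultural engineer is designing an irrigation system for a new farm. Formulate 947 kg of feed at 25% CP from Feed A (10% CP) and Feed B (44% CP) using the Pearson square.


parts_A = CP_b - target = 44 - 25 = 19
parts_B = target - CP_a = 25 - 10 = 15
total_parts = 19 + 15 = 34
Feed A = 947 * 19 / 34 = 529.21 kg
Feed B = 947 * 15 / 34 = 417.79 kg

529.21 kg


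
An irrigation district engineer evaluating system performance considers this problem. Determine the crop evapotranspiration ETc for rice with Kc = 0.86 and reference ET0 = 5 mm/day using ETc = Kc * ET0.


ETc = Kc * ET0
    = 0.86 * 5
    = 4.30 mm/day


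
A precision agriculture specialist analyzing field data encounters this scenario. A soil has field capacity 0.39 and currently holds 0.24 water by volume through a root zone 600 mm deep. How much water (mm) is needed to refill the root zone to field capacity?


SMD = (FC - theta) * D
    = (0.39 - 0.24) * 600
    = 0.150 * 600
    = 90 mm


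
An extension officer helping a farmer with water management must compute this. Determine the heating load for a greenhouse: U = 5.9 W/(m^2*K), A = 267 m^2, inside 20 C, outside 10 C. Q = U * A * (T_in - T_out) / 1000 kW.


dT = 20 - (10) = 10 K
Q = U * A * dT
  = 5.9 * 267 * 10
  = 15753 W = 15.75 kW
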